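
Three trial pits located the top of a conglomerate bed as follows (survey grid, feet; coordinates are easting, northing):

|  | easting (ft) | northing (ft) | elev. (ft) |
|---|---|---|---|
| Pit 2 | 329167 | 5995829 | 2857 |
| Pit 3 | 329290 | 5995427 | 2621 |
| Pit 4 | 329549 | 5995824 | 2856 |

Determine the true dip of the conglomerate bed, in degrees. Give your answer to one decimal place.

Let the plane be z = a·easting + b·northing + c.
Pit 3−Pit 2: 123a − 402b = −236;  Pit 4−Pit 2: 382a − 5b = −1.
Solving gives a = 0.00509, b = 0.58862.
Gradient magnitude |∇z| = √(a² + b²) = √(0.00003 + 0.34647) = 0.58864.
True dip = arctan(0.58864) = 30.5°, dipping toward S (azimuth ≈ 180°).

30.5°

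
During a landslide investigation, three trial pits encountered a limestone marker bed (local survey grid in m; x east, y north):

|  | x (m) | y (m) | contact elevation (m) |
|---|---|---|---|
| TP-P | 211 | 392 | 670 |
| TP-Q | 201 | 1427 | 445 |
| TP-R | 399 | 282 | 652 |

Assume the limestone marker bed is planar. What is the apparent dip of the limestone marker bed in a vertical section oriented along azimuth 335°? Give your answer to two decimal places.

Two edge vectors: TP-P→TP-Q = (-10, 1035, -225), TP-P→TP-R = (188, -110, -18).
Normal n = (TP-P→TP-Q) × (TP-P→TP-R) = (-43380, -42480, -193480).
So ∂z/∂x = −n_x/n_z = −0.22421 and ∂z/∂y = −n_y/n_z = −0.21956.
Unit vector along 335° is (sin 335°, cos 335°) = (-0.4226, 0.9063).
Slope in that direction = a·(-0.4226) + b·(0.9063) = −0.10423.
Apparent dip = arctan|0.10423| = 5.95° (true dip is 17.4°, so apparent ≤ true as expected).

5.95°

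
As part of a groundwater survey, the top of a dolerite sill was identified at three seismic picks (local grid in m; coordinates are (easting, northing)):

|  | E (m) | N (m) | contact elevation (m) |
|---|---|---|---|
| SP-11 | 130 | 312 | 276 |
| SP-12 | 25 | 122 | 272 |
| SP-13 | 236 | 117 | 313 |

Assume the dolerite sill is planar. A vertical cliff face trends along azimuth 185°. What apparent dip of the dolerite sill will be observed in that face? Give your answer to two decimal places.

3.90°

Let the plane be z = a·E + b·N + c.
SP-12−SP-11: −105a − 190b = −4;  SP-13−SP-11: 106a − 195b = 37.
Solving gives a = 0.19229, b = −0.08521.
Unit vector along 185° is (sin 185°, cos 185°) = (-0.0872, -0.9962).
Slope in that direction = a·(-0.0872) + b·(-0.9962) = 0.06813.
Apparent dip = arctan|0.06813| = 3.90° (true dip is 11.9°, so apparent ≤ true as expected).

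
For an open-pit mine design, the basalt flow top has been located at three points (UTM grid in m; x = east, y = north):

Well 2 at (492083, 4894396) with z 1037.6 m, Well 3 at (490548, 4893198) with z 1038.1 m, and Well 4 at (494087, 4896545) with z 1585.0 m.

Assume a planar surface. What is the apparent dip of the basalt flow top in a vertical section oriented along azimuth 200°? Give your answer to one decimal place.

32.2°

Two edge vectors: Well 2→Well 3 = (-1535, -1198, 0.5), Well 2→Well 4 = (2004, 2149, 547.4).
Normal n = (Well 2→Well 3) × (Well 2→Well 4) = (-656859.7, 841261, -897923).
So ∂z/∂x = −n_x/n_z = −0.73153 and ∂z/∂y = −n_y/n_z = 0.93690.
Unit vector along 200° is (sin 200°, cos 200°) = (-0.3420, -0.9397).
Slope in that direction = a·(-0.3420) + b·(-0.9397) = −0.63020.
Apparent dip = arctan|0.63020| = 32.2° (true dip is 49.9°, so apparent ≤ true as expected).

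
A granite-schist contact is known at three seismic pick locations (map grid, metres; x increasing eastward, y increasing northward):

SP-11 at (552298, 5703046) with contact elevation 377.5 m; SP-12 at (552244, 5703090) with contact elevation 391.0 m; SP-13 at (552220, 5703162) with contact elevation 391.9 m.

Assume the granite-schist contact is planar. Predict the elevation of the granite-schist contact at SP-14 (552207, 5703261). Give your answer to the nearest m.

387 m

Two edge vectors: SP-11→SP-12 = (-54, 44, 13.5), SP-11→SP-13 = (-78, 116, 14.4).
Normal n = (SP-11→SP-12) × (SP-11→SP-13) = (-932.4, -275.4, -2832).
So ∂z/∂x = −n_x/n_z = −0.32923729 and ∂z/∂y = −n_y/n_z = −0.09724576.
Intercept c from SP-11: 377.5 + 181837.10 + 554597.06 = 736811.65.
At (552207, 5703261): z = −181807.1 − 554618.0 + 736811.65 = 386.6 m.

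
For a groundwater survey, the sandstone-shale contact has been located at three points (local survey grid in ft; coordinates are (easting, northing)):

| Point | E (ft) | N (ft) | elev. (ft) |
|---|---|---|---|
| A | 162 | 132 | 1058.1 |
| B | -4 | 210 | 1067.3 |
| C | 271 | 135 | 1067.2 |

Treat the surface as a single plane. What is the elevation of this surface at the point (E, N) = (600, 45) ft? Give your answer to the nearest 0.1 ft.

Let the plane be z = a·E + b·N + c.
B−A: −166a + 78b = 9.2;  C−A: 109a + 3b = 9.1.
Solving gives a = 0.07580, b = 0.27927.
Then c = 1058.1 − a·162 − b·132 = 1008.96.
At (600, 45): z = 45.5 + 12.6 + 1008.96 = 1067.0 ft.

1067.0 ft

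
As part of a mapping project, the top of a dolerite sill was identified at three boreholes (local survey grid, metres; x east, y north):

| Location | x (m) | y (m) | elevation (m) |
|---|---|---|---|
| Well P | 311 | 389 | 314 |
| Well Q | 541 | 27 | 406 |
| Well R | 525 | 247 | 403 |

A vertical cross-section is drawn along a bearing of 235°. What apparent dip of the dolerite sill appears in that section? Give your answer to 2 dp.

Two edge vectors: Well P→Well Q = (230, -362, 92), Well P→Well R = (214, -142, 89).
Normal n = (Well P→Well Q) × (Well P→Well R) = (-19154, -782, 44808).
So ∂z/∂x = −n_x/n_z = 0.42747 and ∂z/∂y = −n_y/n_z = 0.01745.
Unit vector along 235° is (sin 235°, cos 235°) = (-0.8192, -0.5736).
Slope in that direction = a·(-0.8192) + b·(-0.5736) = −0.36017.
Apparent dip = arctan|0.36017| = 19.81° (true dip is 23.2°, so apparent ≤ true as expected).

19.81°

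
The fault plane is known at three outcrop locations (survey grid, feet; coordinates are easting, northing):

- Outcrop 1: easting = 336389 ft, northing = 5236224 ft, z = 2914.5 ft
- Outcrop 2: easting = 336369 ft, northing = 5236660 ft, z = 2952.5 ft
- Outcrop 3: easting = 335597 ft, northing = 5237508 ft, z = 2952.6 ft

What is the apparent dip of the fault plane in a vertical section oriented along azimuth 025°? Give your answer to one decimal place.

7.2°

Let the plane be z = a·easting + b·northing + c.
Outcrop 2−Outcrop 1: −20a + 436b = 38;  Outcrop 3−Outcrop 1: −792a + 1284b = 38.1.
Solving gives a = 0.10068, b = 0.09177.
Unit vector along 025° is (sin 25°, cos 25°) = (0.4226, 0.9063).
Slope in that direction = a·(0.4226) + b·(0.9063) = 0.12572.
Apparent dip = arctan|0.12572| = 7.2° (true dip is 7.8°, so apparent ≤ true as expected).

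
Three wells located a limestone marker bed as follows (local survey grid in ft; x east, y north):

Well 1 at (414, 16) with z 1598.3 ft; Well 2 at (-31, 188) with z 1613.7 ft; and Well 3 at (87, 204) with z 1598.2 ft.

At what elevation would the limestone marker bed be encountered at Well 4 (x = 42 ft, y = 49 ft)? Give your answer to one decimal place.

Two edge vectors: Well 1→Well 2 = (-445, 172, 15.4), Well 1→Well 3 = (-327, 188, -0.1).
Normal n = (Well 1→Well 2) × (Well 1→Well 3) = (-2912.4, -5080.3, -27416).
So ∂z/∂x = −n_x/n_z = −0.10623 and ∂z/∂y = −n_y/n_z = −0.18530.
Intercept c from Well 1: 1598.3 + 43.98 + 2.96 = 1645.24.
At (42, 49): z = −4.5 − 9.1 + 1645.24 = 1631.7 ft.

1631.7 ft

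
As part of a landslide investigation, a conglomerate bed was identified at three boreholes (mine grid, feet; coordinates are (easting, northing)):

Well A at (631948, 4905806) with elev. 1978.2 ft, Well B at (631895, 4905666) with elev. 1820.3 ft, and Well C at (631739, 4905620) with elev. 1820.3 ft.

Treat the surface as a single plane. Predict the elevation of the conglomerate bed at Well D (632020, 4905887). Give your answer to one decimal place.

2054.1 ft

Two edge vectors: Well A→Well B = (-53, -140, -157.9), Well A→Well C = (-209, -186, -157.9).
Normal n = (Well A→Well B) × (Well A→Well C) = (-7263.4, 24632.4, -19402).
So ∂z/∂E = −n_x/n_z = −0.374363468 and ∂z/∂N = −n_y/n_z = 1.269580456.
Intercept c from Well A: 1978.2 + 236578.24 − 6228315.42 = −5989758.97.
At (632020, 4905887): z = −236605.2 + 6228418.3 − 5989758.97 = 2054.1 ft.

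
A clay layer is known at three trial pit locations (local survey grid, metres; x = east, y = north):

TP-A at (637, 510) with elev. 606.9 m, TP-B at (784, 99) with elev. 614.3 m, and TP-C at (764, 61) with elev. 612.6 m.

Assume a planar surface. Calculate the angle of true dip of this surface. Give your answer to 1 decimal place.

4.1°

Two edge vectors: TP-A→TP-B = (147, -411, 7.4), TP-A→TP-C = (127, -449, 5.7).
Normal n = (TP-A→TP-B) × (TP-A→TP-C) = (979.9, 101.9, -13806).
So ∂z/∂x = −n_x/n_z = 0.07098 and ∂z/∂y = −n_y/n_z = 0.00738.
Gradient magnitude |∇z| = √(a² + b²) = √(0.00504 + 0.00005) = 0.07136.
True dip = arctan(0.07136) = 4.1°, dipping toward W (azimuth ≈ 264°).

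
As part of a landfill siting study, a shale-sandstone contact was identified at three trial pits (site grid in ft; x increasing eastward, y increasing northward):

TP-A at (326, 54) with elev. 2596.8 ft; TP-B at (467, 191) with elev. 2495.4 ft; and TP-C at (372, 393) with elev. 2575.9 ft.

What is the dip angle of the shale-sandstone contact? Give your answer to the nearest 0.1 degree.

37.3°

Two edge vectors: TP-A→TP-B = (141, 137, -101.4), TP-A→TP-C = (46, 339, -20.9).
Normal n = (TP-A→TP-B) × (TP-A→TP-C) = (31511.3, -1717.5, 41497).
So ∂z/∂x = −n_x/n_z = −0.75936 and ∂z/∂y = −n_y/n_z = 0.04139.
Gradient magnitude |∇z| = √(a² + b²) = √(0.57663 + 0.00171) = 0.76049.
True dip = arctan(0.76049) = 37.3°, dipping toward E (azimuth ≈ 093°).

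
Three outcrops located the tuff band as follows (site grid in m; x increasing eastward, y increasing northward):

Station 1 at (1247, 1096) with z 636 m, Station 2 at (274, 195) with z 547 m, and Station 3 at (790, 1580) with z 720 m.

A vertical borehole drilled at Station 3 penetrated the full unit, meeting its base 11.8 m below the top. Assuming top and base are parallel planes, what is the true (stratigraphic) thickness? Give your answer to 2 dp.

11.68 m

Two edge vectors: Station 1→Station 2 = (-973, -901, -89), Station 1→Station 3 = (-457, 484, 84).
Normal n = (Station 1→Station 2) × (Station 1→Station 3) = (-32608, 122405, -882689).
So ∂z/∂x = −n_x/n_z = −0.03694 and ∂z/∂y = −n_y/n_z = 0.13867.
|∇z| = √(a²+b²) = 0.14351, so dip δ = arctan(0.14351) = 8.17°.
True thickness = vertical thickness × cos δ = 11.8 × cos 8.17° = 11.68 m.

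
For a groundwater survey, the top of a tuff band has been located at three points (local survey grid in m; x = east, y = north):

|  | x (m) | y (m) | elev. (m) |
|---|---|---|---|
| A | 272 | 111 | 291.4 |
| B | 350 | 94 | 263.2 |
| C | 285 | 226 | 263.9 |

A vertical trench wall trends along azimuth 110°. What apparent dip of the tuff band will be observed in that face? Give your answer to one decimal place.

17.4°

Let the plane be z = a·x + b·y + c.
B−A: 78a − 17b = −28.2;  C−A: 13a + 115b = −27.5.
Solving gives a = −0.40371, b = −0.19349.
Unit vector along 110° is (sin 110°, cos 110°) = (0.9397, -0.3420).
Slope in that direction = a·(0.9397) + b·(-0.3420) = −0.31318.
Apparent dip = arctan|0.31318| = 17.4° (true dip is 24.1°, so apparent ≤ true as expected).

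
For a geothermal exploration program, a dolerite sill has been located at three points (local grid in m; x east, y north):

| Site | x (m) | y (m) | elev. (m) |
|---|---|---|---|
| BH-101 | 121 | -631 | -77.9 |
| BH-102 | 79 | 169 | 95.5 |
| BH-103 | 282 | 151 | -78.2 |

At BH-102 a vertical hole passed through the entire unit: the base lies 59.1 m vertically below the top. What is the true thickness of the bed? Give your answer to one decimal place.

Two edge vectors: BH-101→BH-102 = (-42, 800, 173.4), BH-101→BH-103 = (161, 782, -0.3).
Normal n = (BH-101→BH-102) × (BH-101→BH-103) = (-135838.8, 27904.8, -161644).
So ∂z/∂x = −n_x/n_z = −0.84036 and ∂z/∂y = −n_y/n_z = 0.17263.
|∇z| = √(a²+b²) = 0.85791, so dip δ = arctan(0.85791) = 40.63°.
True thickness = vertical thickness × cos δ = 59.1 × cos 40.63° = 44.9 m.

44.9 m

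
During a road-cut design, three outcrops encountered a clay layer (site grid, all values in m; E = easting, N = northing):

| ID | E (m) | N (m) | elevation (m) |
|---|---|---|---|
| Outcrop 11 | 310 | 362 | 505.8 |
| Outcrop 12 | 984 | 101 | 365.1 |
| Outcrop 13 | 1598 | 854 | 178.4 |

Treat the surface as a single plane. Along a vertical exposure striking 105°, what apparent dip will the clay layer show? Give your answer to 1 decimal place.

11.8°

Two edge vectors: Outcrop 11→Outcrop 12 = (674, -261, -140.7), Outcrop 11→Outcrop 13 = (1288, 492, -327.4).
Normal n = (Outcrop 11→Outcrop 12) × (Outcrop 11→Outcrop 13) = (154675.8, 39446, 667776).
So ∂z/∂E = −n_x/n_z = −0.23163 and ∂z/∂N = −n_y/n_z = −0.05907.
Unit vector along 105° is (sin 105°, cos 105°) = (0.9659, -0.2588).
Slope in that direction = a·(0.9659) + b·(-0.2588) = −0.20845.
Apparent dip = arctan|0.20845| = 11.8° (true dip is 13.4°, so apparent ≤ true as expected).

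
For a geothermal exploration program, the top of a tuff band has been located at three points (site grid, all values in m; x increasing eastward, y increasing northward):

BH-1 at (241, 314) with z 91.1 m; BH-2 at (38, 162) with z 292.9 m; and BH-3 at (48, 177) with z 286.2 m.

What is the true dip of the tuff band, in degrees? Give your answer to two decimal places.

Two edge vectors: BH-1→BH-2 = (-203, -152, 201.8), BH-1→BH-3 = (-193, -137, 195.1).
Normal n = (BH-1→BH-2) × (BH-1→BH-3) = (-2008.6, 657.9, -1525).
So ∂z/∂x = −n_x/n_z = −1.31711 and ∂z/∂y = −n_y/n_z = 0.43141.
Gradient magnitude |∇z| = √(a² + b²) = √(1.73479 + 0.18611) = 1.38597.
True dip = arctan(1.38597) = 54.19°, dipping toward ESE (azimuth ≈ 108°).

54.19°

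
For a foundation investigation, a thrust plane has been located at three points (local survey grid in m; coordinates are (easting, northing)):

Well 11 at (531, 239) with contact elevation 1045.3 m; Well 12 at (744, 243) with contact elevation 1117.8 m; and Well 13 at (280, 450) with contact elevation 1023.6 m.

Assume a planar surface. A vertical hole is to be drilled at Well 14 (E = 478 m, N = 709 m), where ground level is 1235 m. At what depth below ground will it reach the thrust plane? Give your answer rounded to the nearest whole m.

69 m

Two edge vectors: Well 11→Well 12 = (213, 4, 72.5), Well 11→Well 13 = (-251, 211, -21.7).
Normal n = (Well 11→Well 12) × (Well 11→Well 13) = (-15384.3, -13575.4, 45947).
So ∂z/∂E = −n_x/n_z = 0.33483 and ∂z/∂N = −n_y/n_z = 0.29546.
Intercept c from Well 11: 1045.3 − 177.79 − 70.61 = 796.89.
At (478, 709): z_contact = 160.0 + 209.5 + 796.89 = 1166.4 m.
Depth below ground = 1235 − 1166.4 = 69 m.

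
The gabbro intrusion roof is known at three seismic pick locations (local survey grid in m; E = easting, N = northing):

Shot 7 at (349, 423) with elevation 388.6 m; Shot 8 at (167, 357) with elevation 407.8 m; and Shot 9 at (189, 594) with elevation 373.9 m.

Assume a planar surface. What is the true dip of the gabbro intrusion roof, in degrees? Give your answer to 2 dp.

Let the plane be z = a·E + b·N + c.
Shot 8−Shot 7: −182a − 66b = 19.2;  Shot 9−Shot 7: −160a + 171b = −14.7.
Solving gives a = −0.05549, b = −0.13789.
Gradient magnitude |∇z| = √(a² + b²) = √(0.00308 + 0.01901) = 0.14863.
True dip = arctan(0.14863) = 8.45°, dipping toward NNE (azimuth ≈ 022°).

8.45°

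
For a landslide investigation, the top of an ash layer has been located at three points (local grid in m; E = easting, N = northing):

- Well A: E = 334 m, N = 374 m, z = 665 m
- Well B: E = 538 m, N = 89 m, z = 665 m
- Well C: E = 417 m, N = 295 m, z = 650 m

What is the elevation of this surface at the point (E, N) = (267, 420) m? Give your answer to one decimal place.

Two edge vectors: Well A→Well B = (204, -285, 0), Well A→Well C = (83, -79, -15).
Normal n = (Well A→Well B) × (Well A→Well C) = (4275, 3060, 7539).
So ∂z/∂E = −n_x/n_z = −0.56705 and ∂z/∂N = −n_y/n_z = −0.40589.
Intercept c from Well A: 665 + 189.40 + 151.80 = 1006.20.
At (267, 420): z = −151.4 − 170.5 + 1006.20 = 684.3 m.

684.3 m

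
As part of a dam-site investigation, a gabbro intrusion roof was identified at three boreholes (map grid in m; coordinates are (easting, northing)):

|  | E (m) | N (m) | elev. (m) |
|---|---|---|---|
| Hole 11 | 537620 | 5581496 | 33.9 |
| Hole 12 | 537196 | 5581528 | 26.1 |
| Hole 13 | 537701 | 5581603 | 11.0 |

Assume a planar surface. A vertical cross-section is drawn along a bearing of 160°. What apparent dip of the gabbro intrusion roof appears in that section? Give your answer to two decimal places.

11.49°

Let the plane be z = a·E + b·N + c.
Hole 12−Hole 11: −424a + 32b = −7.8;  Hole 13−Hole 11: 81a + 107b = −22.9.
Solving gives a = 0.00212, b = −0.21563.
Unit vector along 160° is (sin 160°, cos 160°) = (0.3420, -0.9397).
Slope in that direction = a·(0.3420) + b·(-0.9397) = 0.20335.
Apparent dip = arctan|0.20335| = 11.49° (true dip is 12.2°, so apparent ≤ true as expected).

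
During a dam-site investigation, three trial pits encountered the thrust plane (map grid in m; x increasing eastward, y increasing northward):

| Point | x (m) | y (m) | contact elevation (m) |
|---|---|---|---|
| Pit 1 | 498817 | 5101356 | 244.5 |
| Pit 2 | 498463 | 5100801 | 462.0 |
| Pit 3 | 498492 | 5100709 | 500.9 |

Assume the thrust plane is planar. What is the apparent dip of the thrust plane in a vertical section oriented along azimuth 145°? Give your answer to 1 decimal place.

19.6°

Let the plane be z = a·x + b·y + c.
Pit 2−Pit 1: −354a − 555b = 217.5;  Pit 3−Pit 1: −325a − 647b = 256.4.
Solving gives a = 0.03246, b = −0.41259.
Unit vector along 145° is (sin 145°, cos 145°) = (0.5736, -0.8192).
Slope in that direction = a·(0.5736) + b·(-0.8192) = 0.35659.
Apparent dip = arctan|0.35659| = 19.6° (true dip is 22.5°, so apparent ≤ true as expected).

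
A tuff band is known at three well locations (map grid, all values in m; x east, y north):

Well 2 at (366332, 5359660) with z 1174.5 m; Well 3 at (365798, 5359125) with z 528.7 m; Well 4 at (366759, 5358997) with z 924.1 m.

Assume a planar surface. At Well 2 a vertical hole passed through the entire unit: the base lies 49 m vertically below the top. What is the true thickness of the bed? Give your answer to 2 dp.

Let the plane be z = a·x + b·y + c.
Well 3−Well 2: −534a − 535b = −645.8;  Well 4−Well 2: 427a − 663b = −250.4.
Solving gives a = 0.50508, b = 0.70297.
|∇z| = √(a²+b²) = 0.86560, so dip δ = arctan(0.86560) = 40.88°.
True thickness = vertical thickness × cos δ = 49 × cos 40.88° = 37.05 m.

37.05 m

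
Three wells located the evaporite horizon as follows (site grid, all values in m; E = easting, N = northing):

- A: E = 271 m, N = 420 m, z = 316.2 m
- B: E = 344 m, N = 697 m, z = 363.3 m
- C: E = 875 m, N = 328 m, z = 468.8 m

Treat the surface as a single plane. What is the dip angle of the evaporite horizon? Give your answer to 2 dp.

15.94°

Two edge vectors: A→B = (73, 277, 47.1), A→C = (604, -92, 152.6).
Normal n = (A→B) × (A→C) = (46603.4, 17308.6, -174024).
So ∂z/∂E = −n_x/n_z = 0.26780 and ∂z/∂N = −n_y/n_z = 0.09946.
Gradient magnitude |∇z| = √(a² + b²) = √(0.07172 + 0.00989) = 0.28567.
True dip = arctan(0.28567) = 15.94°, dipping toward WSW (azimuth ≈ 250°).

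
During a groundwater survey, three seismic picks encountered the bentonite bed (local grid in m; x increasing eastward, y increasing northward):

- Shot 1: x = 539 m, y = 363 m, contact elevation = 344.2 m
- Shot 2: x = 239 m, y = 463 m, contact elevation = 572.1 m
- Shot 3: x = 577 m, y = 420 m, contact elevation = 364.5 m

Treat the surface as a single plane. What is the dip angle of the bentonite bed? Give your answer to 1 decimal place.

Two edge vectors: Shot 1→Shot 2 = (-300, 100, 227.9), Shot 1→Shot 3 = (38, 57, 20.3).
Normal n = (Shot 1→Shot 2) × (Shot 1→Shot 3) = (-10960.3, 14750.2, -20900).
So ∂z/∂x = −n_x/n_z = −0.52442 and ∂z/∂y = −n_y/n_z = 0.70575.
Gradient magnitude |∇z| = √(a² + b²) = √(0.27501 + 0.49808) = 0.87926.
True dip = arctan(0.87926) = 41.3°, dipping toward SE (azimuth ≈ 143°).

41.3°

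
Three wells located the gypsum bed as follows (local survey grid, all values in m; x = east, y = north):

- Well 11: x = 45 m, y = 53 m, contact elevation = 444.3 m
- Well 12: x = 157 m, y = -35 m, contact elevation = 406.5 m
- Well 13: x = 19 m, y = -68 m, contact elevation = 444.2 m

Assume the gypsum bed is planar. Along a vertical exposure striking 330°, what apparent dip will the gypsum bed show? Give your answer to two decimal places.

Let the plane be z = a·x + b·y + c.
Well 12−Well 11: 112a − 88b = −37.8;  Well 13−Well 11: −26a − 121b = −0.1.
Solving gives a = −0.28819, b = 0.06275.
Unit vector along 330° is (sin 330°, cos 330°) = (-0.5000, 0.8660).
Slope in that direction = a·(-0.5000) + b·(0.8660) = 0.19844.
Apparent dip = arctan|0.19844| = 11.22° (true dip is 16.4°, so apparent ≤ true as expected).

11.22°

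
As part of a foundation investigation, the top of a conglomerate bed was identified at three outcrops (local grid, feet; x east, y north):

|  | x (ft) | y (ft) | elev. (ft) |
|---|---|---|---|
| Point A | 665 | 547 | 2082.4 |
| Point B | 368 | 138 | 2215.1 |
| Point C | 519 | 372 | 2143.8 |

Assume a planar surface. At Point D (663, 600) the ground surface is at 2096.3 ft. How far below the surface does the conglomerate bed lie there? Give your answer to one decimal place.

21.2 ft

Two edge vectors: Point A→Point B = (-297, -409, 132.7), Point A→Point C = (-146, -175, 61.4).
Normal n = (Point A→Point B) × (Point A→Point C) = (-1890.1, -1138.4, -7739).
So ∂z/∂x = −n_x/n_z = −0.24423 and ∂z/∂y = −n_y/n_z = −0.14710.
Intercept c from Point A: 2082.4 + 162.41 + 80.46 = 2325.28.
At (663, 600): z_contact = −161.92 − 88.26 + 2325.28 = 2075.09 ft.
Depth below ground = 2096.3 − 2075.09 = 21.2 ft.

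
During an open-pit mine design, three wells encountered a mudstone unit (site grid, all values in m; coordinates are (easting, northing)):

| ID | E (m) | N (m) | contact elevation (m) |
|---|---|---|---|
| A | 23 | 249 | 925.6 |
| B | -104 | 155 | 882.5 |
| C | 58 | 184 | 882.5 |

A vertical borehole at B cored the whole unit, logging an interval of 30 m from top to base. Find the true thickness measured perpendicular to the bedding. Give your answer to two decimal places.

Let the plane be z = a·E + b·N + c.
B−A: −127a − 94b = −43.1;  C−A: 35a − 65b = −43.1.
Solving gives a = −0.10826, b = 0.60478.
|∇z| = √(a²+b²) = 0.61440, so dip δ = arctan(0.61440) = 31.57°.
True thickness = vertical thickness × cos δ = 30 × cos 31.57° = 25.56 m.

25.56 m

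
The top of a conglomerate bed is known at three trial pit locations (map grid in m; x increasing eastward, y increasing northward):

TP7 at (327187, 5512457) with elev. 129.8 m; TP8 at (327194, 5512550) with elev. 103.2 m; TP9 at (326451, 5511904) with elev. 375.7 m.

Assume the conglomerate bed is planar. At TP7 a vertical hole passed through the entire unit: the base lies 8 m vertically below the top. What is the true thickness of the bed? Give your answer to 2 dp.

Let the plane be z = a·x + b·y + c.
TP8−TP7: 7a + 93b = −26.6;  TP9−TP7: −736a − 553b = 245.9.
Solving gives a = −0.12634, b = −0.27651.
|∇z| = √(a²+b²) = 0.30401, so dip δ = arctan(0.30401) = 16.91°.
True thickness = vertical thickness × cos δ = 8 × cos 16.91° = 7.65 m.

7.65 m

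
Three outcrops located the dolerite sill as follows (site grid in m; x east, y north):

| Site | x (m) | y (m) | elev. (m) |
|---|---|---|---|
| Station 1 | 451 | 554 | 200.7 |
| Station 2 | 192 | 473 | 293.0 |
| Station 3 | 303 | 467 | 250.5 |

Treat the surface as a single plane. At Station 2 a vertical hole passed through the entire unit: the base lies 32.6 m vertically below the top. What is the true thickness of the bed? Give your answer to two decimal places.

Let the plane be z = a·x + b·y + c.
Station 2−Station 1: −259a − 81b = 92.3;  Station 3−Station 1: −148a − 87b = 49.8.
Solving gives a = −0.37898, b = 0.07228.
|∇z| = √(a²+b²) = 0.38581, so dip δ = arctan(0.38581) = 21.10°.
True thickness = vertical thickness × cos δ = 32.6 × cos 21.10° = 30.41 m.

30.41 m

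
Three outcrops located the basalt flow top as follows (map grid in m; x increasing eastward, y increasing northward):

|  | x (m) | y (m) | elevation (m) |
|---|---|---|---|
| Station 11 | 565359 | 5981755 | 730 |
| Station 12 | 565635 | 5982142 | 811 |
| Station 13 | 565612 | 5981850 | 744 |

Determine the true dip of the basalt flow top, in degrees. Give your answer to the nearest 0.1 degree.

Two edge vectors: Station 11→Station 12 = (276, 387, 81), Station 11→Station 13 = (253, 95, 14).
Normal n = (Station 11→Station 12) × (Station 11→Station 13) = (-2277, 16629, -71691).
So ∂z/∂x = −n_x/n_z = −0.03176 and ∂z/∂y = −n_y/n_z = 0.23195.
Gradient magnitude |∇z| = √(a² + b²) = √(0.00101 + 0.05380) = 0.23412.
True dip = arctan(0.23412) = 13.2°, dipping toward S (azimuth ≈ 172°).

13.2°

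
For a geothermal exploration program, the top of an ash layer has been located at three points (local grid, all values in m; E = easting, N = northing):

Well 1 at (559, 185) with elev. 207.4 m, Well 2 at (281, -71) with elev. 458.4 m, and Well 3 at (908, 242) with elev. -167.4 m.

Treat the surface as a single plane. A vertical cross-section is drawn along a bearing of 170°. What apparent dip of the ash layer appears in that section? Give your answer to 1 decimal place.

Two edge vectors: Well 1→Well 2 = (-278, -256, 251), Well 1→Well 3 = (349, 57, -374.8).
Normal n = (Well 1→Well 2) × (Well 1→Well 3) = (81641.8, -16595.4, 73498).
So ∂z/∂E = −n_x/n_z = −1.11080 and ∂z/∂N = −n_y/n_z = 0.22579.
Unit vector along 170° is (sin 170°, cos 170°) = (0.1736, -0.9848).
Slope in that direction = a·(0.1736) + b·(-0.9848) = −0.41525.
Apparent dip = arctan|0.41525| = 22.6° (true dip is 48.6°, so apparent ≤ true as expected).

22.6°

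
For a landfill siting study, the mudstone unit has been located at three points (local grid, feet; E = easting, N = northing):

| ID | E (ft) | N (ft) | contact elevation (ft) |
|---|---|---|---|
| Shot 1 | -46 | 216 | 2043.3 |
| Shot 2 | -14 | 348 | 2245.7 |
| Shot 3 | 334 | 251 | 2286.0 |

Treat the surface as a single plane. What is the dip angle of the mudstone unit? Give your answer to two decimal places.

56.29°

Let the plane be z = a·E + b·N + c.
Shot 2−Shot 1: 32a + 132b = 202.4;  Shot 3−Shot 1: 380a + 35b = 242.7.
Solving gives a = 0.50882, b = 1.40998.
Gradient magnitude |∇z| = √(a² + b²) = √(0.25890 + 1.98805) = 1.49898.
True dip = arctan(1.49898) = 56.29°, dipping toward SSW (azimuth ≈ 200°).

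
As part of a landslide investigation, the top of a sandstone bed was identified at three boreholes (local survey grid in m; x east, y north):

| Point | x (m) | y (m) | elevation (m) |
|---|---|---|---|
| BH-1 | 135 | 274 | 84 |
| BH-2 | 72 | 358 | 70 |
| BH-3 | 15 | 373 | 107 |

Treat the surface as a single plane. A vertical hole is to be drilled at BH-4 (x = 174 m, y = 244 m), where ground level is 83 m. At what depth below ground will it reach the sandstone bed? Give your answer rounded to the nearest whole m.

Let the plane be z = a·x + b·y + c.
BH-2−BH-1: −63a + 84b = −14;  BH-3−BH-1: −120a + 99b = 23.
Solving gives a = −0.86339, b = −0.81421.
Then c = 84 − a·135 − b·274 = 423.65.
At (174, 244): z_contact = −150.2 − 198.7 + 423.65 = 74.8 m.
Depth below ground = 83 − 74.8 = 8 m.

8 m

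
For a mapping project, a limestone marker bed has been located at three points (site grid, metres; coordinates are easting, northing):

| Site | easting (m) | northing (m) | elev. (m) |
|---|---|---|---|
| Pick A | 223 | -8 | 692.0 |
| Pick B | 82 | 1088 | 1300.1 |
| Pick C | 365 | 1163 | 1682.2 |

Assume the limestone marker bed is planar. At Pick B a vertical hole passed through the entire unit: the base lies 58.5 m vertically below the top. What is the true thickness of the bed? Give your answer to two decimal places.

Let the plane be z = a·easting + b·northing + c.
Pick B−Pick A: −141a + 1096b = 608.1;  Pick C−Pick A: 142a + 1171b = 990.2.
Solving gives a = 1.16347, b = 0.70452.
|∇z| = √(a²+b²) = 1.36015, so dip δ = arctan(1.36015) = 53.68°.
True thickness = vertical thickness × cos δ = 58.5 × cos 53.68° = 34.65 m.

34.65 m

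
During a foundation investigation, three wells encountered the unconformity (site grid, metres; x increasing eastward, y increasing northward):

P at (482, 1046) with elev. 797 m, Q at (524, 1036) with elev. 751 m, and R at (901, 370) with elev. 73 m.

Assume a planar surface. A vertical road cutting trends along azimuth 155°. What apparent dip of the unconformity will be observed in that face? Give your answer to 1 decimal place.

Two edge vectors: P→Q = (42, -10, -46), P→R = (419, -676, -724).
Normal n = (P→Q) × (P→R) = (-23856, 11134, -24202).
So ∂z/∂x = −n_x/n_z = −0.98570 and ∂z/∂y = −n_y/n_z = 0.46004.
Unit vector along 155° is (sin 155°, cos 155°) = (0.4226, -0.9063).
Slope in that direction = a·(0.4226) + b·(-0.9063) = −0.83352.
Apparent dip = arctan|0.83352| = 39.8° (true dip is 47.4°, so apparent ≤ true as expected).

39.8°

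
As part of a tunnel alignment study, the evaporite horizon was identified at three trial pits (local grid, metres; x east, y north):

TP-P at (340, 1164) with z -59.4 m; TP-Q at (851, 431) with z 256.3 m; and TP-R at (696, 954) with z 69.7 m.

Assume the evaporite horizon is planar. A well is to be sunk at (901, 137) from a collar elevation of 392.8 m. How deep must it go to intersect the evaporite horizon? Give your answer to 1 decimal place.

Two edge vectors: TP-P→TP-Q = (511, -733, 315.7), TP-P→TP-R = (356, -210, 129.1).
Normal n = (TP-P→TP-Q) × (TP-P→TP-R) = (-28333.3, 46419.1, 153638).
So ∂z/∂x = −n_x/n_z = 0.184416 and ∂z/∂y = −n_y/n_z = −0.302133.
Intercept c from TP-P: -59.4 − 62.70 + 351.68 = 229.58.
At (901, 137): z_contact = 166.16 − 41.39 + 229.58 = 354.35 m.
Depth below ground = 392.8 − 354.35 = 38.5 m.

38.5 m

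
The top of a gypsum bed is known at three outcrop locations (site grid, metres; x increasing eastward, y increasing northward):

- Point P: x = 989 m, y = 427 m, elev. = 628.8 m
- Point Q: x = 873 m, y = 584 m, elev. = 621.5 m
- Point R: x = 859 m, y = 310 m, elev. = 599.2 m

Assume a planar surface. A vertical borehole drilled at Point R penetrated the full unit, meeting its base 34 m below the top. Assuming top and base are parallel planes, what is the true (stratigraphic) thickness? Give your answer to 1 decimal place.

Two edge vectors: Point P→Point Q = (-116, 157, -7.3), Point P→Point R = (-130, -117, -29.6).
Normal n = (Point P→Point Q) × (Point P→Point R) = (-5501.3, -2484.6, 33982).
So ∂z/∂x = −n_x/n_z = 0.16189 and ∂z/∂y = −n_y/n_z = 0.07312.
|∇z| = √(a²+b²) = 0.17763, so dip δ = arctan(0.17763) = 10.07°.
True thickness = vertical thickness × cos δ = 34 × cos 10.07° = 33.5 m.

33.5 m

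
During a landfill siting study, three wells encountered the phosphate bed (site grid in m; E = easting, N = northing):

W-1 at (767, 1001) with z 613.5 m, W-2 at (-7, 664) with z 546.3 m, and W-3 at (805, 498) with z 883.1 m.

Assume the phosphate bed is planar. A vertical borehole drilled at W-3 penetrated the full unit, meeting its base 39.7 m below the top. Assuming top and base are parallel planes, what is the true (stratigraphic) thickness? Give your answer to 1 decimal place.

34.1 m

Let the plane be z = a·E + b·N + c.
W-2−W-1: −774a − 337b = −67.2;  W-3−W-1: 38a − 503b = 269.6.
Solving gives a = 0.30999, b = −0.51257.
|∇z| = √(a²+b²) = 0.59901, so dip δ = arctan(0.59901) = 30.92°.
True thickness = vertical thickness × cos δ = 39.7 × cos 30.92° = 34.1 m.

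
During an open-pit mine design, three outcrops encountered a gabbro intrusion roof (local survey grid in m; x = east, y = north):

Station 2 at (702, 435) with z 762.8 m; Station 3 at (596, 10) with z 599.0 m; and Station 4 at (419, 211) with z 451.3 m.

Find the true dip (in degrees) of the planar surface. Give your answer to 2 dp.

Let the plane be z = a·x + b·y + c.
Station 3−Station 2: −106a − 425b = −163.8;  Station 4−Station 2: −283a − 224b = −311.5.
Solving gives a = 0.99135, b = 0.13816.
Gradient magnitude |∇z| = √(a² + b²) = √(0.98278 + 0.01909) = 1.00093.
True dip = arctan(1.00093) = 45.03°, dipping toward W (azimuth ≈ 262°).

45.03°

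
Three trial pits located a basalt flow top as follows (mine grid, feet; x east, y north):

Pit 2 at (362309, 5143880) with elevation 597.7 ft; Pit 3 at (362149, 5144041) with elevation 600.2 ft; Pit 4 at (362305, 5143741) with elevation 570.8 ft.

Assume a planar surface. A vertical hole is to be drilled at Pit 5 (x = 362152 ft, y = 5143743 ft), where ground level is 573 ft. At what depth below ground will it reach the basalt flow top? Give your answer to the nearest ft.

28 ft

Two edge vectors: Pit 2→Pit 3 = (-160, 161, 2.5), Pit 2→Pit 4 = (-4, -139, -26.9).
Normal n = (Pit 2→Pit 3) × (Pit 2→Pit 4) = (-3983.4, -4314, 22884).
So ∂z/∂x = −n_x/n_z = 0.17406922 and ∂z/∂y = −n_y/n_z = 0.18851599.
Intercept c from Pit 2: 597.7 − 63066.84 − 969703.65 = −1032172.79.
At (362152, 5143743): z_contact = 63039.5 + 969677.8 − 1032172.79 = 544.5 ft.
Depth below ground = 573 − 544.5 = 28 ft.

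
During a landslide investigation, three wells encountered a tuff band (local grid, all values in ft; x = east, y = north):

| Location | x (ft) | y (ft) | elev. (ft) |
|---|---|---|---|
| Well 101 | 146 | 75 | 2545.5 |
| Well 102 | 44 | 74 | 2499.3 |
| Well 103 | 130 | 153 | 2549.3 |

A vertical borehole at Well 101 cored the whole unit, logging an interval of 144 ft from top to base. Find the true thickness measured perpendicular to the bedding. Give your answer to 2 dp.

130.16 ft

Let the plane be z = a·x + b·y + c.
Well 102−Well 101: −102a − 1b = −46.2;  Well 103−Well 101: −16a + 78b = 3.8.
Solving gives a = 0.45156, b = 0.14134.
|∇z| = √(a²+b²) = 0.47316, so dip δ = arctan(0.47316) = 25.32°.
True thickness = vertical thickness × cos δ = 144 × cos 25.32° = 130.16 ft.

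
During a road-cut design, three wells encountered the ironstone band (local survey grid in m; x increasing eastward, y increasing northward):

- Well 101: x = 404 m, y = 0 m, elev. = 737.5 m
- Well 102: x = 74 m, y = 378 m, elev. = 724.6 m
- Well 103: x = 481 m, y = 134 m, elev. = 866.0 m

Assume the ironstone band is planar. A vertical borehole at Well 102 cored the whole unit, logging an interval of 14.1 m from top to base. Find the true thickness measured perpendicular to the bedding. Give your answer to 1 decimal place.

Let the plane be z = a·x + b·y + c.
Well 102−Well 101: −330a + 378b = −12.9;  Well 103−Well 101: 77a + 134b = 128.5.
Solving gives a = 0.68600, b = 0.56476.
|∇z| = √(a²+b²) = 0.88857, so dip δ = arctan(0.88857) = 41.62°.
True thickness = vertical thickness × cos δ = 14.1 × cos 41.62° = 10.5 m.

10.5 m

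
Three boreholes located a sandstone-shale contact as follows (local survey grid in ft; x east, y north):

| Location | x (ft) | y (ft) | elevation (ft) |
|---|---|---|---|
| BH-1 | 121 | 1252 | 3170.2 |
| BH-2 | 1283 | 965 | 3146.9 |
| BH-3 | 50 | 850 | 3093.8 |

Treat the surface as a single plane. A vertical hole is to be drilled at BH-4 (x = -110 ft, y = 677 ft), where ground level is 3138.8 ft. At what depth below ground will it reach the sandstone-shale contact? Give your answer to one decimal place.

81.2 ft

Let the plane be z = a·x + b·y + c.
BH-2−BH-1: 1162a − 287b = −23.3;  BH-3−BH-1: −71a − 402b = −76.4.
Solving gives a = 0.025764, b = 0.185499.
Then c = 3170.2 − a·121 − b·1252 = 2934.84.
At (-110, 677): z_contact = −2.83 + 125.58 + 2934.84 = 3057.59 ft.
Depth below ground = 3138.8 − 3057.59 = 81.2 ft.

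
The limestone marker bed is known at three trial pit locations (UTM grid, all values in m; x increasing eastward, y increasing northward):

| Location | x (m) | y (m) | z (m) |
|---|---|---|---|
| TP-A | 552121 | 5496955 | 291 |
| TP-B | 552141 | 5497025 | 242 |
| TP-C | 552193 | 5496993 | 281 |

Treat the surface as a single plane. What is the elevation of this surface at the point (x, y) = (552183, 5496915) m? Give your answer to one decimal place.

338.9 m

Let the plane be z = a·x + b·y + c.
TP-B−TP-A: 20a + 70b = −49;  TP-C−TP-A: 72a + 38b = −10.
Solving gives a = 0.271495327, b = −0.777570093.
Then c = 291 − a·552121 − b·5496955 = 4124660.54.
At (552183, 5496915): z = 149915.1 − 4274236.7 + 4124660.54 = 338.9 m.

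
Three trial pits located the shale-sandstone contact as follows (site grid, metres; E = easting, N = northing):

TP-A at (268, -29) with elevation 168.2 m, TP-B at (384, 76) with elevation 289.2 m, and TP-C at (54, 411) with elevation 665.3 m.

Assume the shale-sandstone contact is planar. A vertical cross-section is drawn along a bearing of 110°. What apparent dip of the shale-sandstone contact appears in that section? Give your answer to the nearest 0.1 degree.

20.6°

Two edge vectors: TP-A→TP-B = (116, 105, 121), TP-A→TP-C = (-214, 440, 497.1).
Normal n = (TP-A→TP-B) × (TP-A→TP-C) = (-1044.5, -83557.6, 73510).
So ∂z/∂E = −n_x/n_z = 0.01421 and ∂z/∂N = −n_y/n_z = 1.13668.
Unit vector along 110° is (sin 110°, cos 110°) = (0.9397, -0.3420).
Slope in that direction = a·(0.9397) + b·(-0.3420) = −0.37542.
Apparent dip = arctan|0.37542| = 20.6° (true dip is 48.7°, so apparent ≤ true as expected).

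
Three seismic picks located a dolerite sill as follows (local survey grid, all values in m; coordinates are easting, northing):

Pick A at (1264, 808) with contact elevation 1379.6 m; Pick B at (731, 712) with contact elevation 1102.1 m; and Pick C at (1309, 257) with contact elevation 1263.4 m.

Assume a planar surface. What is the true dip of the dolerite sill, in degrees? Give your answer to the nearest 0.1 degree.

28.2°

Two edge vectors: Pick A→Pick B = (-533, -96, -277.5), Pick A→Pick C = (45, -551, -116.2).
Normal n = (Pick A→Pick B) × (Pick A→Pick C) = (-141747.3, -74422.1, 298003).
So ∂z/∂easting = −n_x/n_z = 0.47566 and ∂z/∂northing = −n_y/n_z = 0.24974.
Gradient magnitude |∇z| = √(a² + b²) = √(0.22625 + 0.06237) = 0.53723.
True dip = arctan(0.53723) = 28.2°, dipping toward WSW (azimuth ≈ 242°).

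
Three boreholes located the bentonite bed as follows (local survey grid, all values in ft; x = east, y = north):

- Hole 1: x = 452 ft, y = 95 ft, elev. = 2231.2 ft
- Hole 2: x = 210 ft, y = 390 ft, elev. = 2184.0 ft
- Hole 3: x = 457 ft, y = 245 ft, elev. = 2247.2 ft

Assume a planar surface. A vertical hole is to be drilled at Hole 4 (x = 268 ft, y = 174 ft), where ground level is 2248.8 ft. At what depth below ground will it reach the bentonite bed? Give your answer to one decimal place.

67.5 ft

Let the plane be z = a·x + b·y + c.
Hole 2−Hole 1: −242a + 295b = −47.2;  Hole 3−Hole 1: 5a + 150b = 16.
Solving gives a = 0.31238, b = 0.09625.
Then c = 2231.2 − a·452 − b·95 = 2080.86.
At (268, 174): z_contact = 83.72 + 16.75 + 2080.86 = 2181.33 ft.
Depth below ground = 2248.8 − 2181.33 = 67.5 ft.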